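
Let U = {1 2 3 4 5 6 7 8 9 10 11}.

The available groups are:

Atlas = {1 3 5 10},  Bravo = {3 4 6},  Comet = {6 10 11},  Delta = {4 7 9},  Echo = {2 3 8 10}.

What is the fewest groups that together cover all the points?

4

Take {Atlas, Comet, Delta, Echo}. Their union is {1, 2, 3, 4, 5, 6, 7, 8, 9, 10, 11}, which is all 11 points.
Only Atlas contains 1, so Atlas is forced; the remaining 7 points need at least 3 more groups (each remaining group adds at most 3) — so at least 4 groups are needed, and 4 is optimal.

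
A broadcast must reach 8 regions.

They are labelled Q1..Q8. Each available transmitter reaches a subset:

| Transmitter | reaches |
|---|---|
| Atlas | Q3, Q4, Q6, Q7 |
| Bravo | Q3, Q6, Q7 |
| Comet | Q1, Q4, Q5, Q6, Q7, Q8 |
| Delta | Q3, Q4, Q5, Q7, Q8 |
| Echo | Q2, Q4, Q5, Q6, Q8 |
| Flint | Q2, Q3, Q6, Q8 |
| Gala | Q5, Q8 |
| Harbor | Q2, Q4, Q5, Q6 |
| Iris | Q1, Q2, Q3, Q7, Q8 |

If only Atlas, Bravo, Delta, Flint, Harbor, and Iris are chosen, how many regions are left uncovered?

0

Union of Atlas, Bravo, Delta, Flint, Harbor, Iris = {Q1, Q2, Q3, Q4, Q5, Q6, Q7, Q8} — that's every region, so 0 are uncovered.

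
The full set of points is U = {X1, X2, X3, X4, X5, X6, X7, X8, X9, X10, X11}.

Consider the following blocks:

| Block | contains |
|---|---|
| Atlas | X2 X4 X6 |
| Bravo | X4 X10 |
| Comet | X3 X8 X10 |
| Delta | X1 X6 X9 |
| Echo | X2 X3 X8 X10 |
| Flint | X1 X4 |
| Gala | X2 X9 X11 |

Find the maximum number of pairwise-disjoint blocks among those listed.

3

Comet, Flint, Gala are pairwise disjoint (Comet={X3,X8,X10}; Flint={X1,X4}; Gala={X2,X9,X11}).
Every remaining block overlaps one of these, and no 4 of the listed blocks are pairwise disjoint, so 3 is the maximum.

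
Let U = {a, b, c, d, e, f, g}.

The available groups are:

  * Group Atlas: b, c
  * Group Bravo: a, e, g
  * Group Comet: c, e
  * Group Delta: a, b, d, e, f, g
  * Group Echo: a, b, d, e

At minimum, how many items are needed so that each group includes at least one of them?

2

The 2 items {b, e} hit every group.
The groups Atlas, Bravo are pairwise disjoint, so any hitting set needs a separate item for each — at least 2. Hence 2 is optimal.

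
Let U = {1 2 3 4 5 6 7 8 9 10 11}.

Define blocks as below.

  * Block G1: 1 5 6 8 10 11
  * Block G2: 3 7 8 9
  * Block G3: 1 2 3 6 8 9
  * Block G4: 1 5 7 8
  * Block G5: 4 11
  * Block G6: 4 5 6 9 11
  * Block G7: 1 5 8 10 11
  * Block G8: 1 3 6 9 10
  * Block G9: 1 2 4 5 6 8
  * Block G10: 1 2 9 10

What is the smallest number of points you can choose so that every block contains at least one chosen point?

The 3 points {8, 9, 11} hit every block.
No choice of 2 points meets every block, so 3 is the minimum.

3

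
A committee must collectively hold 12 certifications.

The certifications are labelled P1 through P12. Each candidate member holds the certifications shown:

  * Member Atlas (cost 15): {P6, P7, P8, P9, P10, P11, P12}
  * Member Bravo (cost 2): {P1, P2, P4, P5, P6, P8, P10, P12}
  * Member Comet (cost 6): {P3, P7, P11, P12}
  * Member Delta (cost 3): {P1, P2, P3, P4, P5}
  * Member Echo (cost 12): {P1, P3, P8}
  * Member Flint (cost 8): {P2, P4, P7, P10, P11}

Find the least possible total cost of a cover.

18

Atlas, Delta together cover every certification (Atlas ∪ Delta = {P1, P2, P3, P4, P5, P6, P7, P8, P9, P10, P11, P12}); total cost 15 + 3 = 18.
The greedy pick Bravo, Comet, Atlas costs 23; no covering selection beats 18.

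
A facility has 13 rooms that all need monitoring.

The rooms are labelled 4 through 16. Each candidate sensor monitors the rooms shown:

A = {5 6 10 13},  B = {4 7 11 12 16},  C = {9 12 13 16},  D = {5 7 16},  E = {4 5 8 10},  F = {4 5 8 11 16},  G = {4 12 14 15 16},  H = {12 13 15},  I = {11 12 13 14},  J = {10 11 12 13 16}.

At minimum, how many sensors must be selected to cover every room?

5

A and B and C and F and G together: A ∪ B ∪ C ∪ F ∪ G = {4, 5, 6, 7, 8, 9, 10, 11, 12, 13, 14, 15, 16} — every room is covered.
No 4 of the 10 sensors cover everything (all 210 combinations miss at least one room), so 5 is optimal.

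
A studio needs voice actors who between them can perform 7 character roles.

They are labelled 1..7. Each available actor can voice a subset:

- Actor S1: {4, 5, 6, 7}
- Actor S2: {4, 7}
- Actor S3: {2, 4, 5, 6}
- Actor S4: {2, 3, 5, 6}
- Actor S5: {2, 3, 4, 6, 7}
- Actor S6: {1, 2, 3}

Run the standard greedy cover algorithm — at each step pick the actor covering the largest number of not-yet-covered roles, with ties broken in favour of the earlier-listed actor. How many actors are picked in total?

3

Greedy: pick S5 (covers 5 new) → pick S1 (covers 1 new) → pick S6 (covers 1 new). Total picks: 3.
(The true minimum cover uses only 2 actors, so greedy is not optimal here.)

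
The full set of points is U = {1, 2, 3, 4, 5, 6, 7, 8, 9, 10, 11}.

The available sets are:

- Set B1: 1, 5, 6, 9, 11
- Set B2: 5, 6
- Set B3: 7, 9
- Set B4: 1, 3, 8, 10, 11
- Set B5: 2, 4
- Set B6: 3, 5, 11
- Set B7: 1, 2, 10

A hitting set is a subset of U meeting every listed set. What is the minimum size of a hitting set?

4

The 4 points {2, 5, 7, 10} hit every set.
The sets B2, B3, B4, B5 are pairwise disjoint, so any hitting set needs a separate point for each — at least 4. Hence 4 is optimal.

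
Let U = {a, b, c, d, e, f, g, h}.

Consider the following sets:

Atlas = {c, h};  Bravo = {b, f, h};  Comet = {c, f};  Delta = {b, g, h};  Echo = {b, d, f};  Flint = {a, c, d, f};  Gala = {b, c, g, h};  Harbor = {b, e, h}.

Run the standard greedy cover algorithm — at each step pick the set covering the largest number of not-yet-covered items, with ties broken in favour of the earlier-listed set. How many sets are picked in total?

3

Greedy: pick Flint (covers 4 new) → pick Delta (covers 3 new) → pick Harbor (covers 1 new). Total picks: 3.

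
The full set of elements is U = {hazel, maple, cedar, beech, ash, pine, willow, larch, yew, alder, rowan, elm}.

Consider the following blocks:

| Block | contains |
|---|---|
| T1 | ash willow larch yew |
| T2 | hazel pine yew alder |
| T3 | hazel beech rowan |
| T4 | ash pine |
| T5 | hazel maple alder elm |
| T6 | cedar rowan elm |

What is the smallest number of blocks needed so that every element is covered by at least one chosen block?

T1 and T2 and T3 and T5 and T6 together: T1 ∪ T2 ∪ T3 ∪ T5 ∪ T6 = {hazel, maple, cedar, beech, ash, pine, willow, larch, yew, alder, rowan, elm} — every element is covered.
No 4 of the 6 blocks cover everything (all 15 combinations miss at least one element), so 5 is optimal.

5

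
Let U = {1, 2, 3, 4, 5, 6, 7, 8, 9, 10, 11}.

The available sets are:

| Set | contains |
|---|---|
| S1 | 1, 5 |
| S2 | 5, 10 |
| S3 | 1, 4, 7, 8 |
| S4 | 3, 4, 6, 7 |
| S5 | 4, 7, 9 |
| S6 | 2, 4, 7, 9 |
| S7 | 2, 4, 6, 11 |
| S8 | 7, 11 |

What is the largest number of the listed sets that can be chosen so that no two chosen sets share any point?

2

S2, S4 are pairwise disjoint (S2={5,10}; S4={3,4,6,7}).
Every remaining set overlaps one of these, and no 3 of the listed sets are pairwise disjoint, so 2 is the maximum.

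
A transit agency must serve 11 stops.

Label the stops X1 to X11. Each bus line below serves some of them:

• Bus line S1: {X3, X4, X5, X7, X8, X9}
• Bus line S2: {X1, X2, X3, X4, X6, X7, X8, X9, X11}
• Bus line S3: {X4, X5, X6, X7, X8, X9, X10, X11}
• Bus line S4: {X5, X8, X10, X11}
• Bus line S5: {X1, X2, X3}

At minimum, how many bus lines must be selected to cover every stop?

2

S3 and S5 together: S3 ∪ S5 = {X1, X2, X3, X4, X5, X6, X7, X8, X9, X10, X11} — every stop is covered.
No single bus line has all 11 stops (the largest, S2, has 9), so 2 is optimal.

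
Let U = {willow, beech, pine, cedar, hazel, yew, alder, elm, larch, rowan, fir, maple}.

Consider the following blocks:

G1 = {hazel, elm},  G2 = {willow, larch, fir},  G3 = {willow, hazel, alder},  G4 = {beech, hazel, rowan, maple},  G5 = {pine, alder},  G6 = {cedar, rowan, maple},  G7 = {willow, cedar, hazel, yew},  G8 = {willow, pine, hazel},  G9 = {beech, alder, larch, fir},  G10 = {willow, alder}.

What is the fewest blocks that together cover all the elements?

G1, G2, G4, G5, and G7 cover everything between them: the union {willow, beech, pine, cedar, hazel, yew, alder, elm, larch, rowan, fir, maple} is all of U.
No 4 of the 10 blocks cover everything (all 210 combinations miss at least one element), so 5 is optimal.

5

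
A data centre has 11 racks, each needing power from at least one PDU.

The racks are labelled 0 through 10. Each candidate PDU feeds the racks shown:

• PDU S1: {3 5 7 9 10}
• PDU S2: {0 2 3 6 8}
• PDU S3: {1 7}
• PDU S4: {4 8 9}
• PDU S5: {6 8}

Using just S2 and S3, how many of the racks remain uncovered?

Union of S2, S3 = {0, 1, 2, 3, 6, 7, 8}.
Not covered: 4, 5, 9, 10 — 4 racks.

4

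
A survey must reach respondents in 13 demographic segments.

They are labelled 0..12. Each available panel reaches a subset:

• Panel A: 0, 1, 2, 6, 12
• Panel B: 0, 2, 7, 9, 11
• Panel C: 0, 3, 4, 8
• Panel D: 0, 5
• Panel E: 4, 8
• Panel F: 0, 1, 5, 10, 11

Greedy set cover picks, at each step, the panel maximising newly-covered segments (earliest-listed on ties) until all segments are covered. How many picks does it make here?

Greedy: pick A (covers 5 new) → pick B (covers 3 new) → pick C (covers 3 new) → pick F (covers 2 new). Total picks: 4.

4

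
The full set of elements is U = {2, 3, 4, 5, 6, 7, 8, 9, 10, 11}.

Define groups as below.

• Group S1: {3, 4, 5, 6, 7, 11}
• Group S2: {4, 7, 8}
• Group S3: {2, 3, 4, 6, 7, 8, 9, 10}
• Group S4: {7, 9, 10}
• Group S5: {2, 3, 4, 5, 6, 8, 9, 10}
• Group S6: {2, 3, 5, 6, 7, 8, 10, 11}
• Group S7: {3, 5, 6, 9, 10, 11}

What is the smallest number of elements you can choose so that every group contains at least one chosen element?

2

Take H = {3, 7}. Each listed group contains at least one of these, so H is a hitting set of size 2.
The groups S2, S7 are pairwise disjoint, so any hitting set needs a separate element for each — at least 2. Hence 2 is optimal.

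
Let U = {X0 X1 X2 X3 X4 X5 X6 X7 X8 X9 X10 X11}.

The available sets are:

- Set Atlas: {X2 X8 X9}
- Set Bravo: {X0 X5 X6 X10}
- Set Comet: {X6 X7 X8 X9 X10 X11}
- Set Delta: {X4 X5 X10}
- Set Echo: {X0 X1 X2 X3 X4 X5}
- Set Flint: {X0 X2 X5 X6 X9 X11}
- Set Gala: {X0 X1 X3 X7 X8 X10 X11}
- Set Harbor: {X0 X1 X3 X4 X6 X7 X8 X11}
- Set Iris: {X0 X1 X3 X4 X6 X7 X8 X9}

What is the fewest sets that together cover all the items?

2

Comet and Echo together: Comet ∪ Echo = {X0, X1, X2, X3, X4, X5, X6, X7, X8, X9, X10, X11} — every item is covered.
No single set has all 12 items (the largest, Harbor, has 8), so 2 is optimal.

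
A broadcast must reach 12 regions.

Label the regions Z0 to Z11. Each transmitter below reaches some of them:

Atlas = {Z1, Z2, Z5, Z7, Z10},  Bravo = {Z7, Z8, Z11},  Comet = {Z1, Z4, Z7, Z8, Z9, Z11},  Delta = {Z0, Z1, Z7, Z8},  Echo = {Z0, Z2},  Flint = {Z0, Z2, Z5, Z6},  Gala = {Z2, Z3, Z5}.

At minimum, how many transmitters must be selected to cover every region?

4

Take {Atlas, Comet, Flint, Gala}. Their union is {Z0, Z1, Z2, Z3, Z4, Z5, Z6, Z7, Z8, Z9, Z10, Z11}, which is all 12 regions.
No 3 of the 7 transmitters cover everything (all 35 combinations miss at least one region), so 4 is optimal.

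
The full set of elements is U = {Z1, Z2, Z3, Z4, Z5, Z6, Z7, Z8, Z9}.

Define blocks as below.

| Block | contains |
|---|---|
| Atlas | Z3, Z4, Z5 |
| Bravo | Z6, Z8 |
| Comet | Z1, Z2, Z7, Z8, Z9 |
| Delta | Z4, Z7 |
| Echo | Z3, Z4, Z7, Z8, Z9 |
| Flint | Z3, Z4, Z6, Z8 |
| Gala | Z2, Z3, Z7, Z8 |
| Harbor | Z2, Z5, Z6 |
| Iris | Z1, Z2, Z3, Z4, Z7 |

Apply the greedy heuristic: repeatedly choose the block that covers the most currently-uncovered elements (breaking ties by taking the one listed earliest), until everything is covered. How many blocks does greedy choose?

Greedy: pick Comet (covers 5 new) → pick Atlas (covers 3 new) → pick Bravo (covers 1 new). Total picks: 3.

3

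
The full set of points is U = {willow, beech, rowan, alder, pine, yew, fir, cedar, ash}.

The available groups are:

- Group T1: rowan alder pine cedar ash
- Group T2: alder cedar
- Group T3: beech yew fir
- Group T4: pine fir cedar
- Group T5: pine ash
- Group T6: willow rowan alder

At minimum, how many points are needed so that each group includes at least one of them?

3

Take H = {alder, pine, fir}. Each listed group contains at least one of these, so H is a hitting set of size 3.
The groups T2, T3, T5 are pairwise disjoint, so any hitting set needs a separate point for each — at least 3. Hence 3 is optimal.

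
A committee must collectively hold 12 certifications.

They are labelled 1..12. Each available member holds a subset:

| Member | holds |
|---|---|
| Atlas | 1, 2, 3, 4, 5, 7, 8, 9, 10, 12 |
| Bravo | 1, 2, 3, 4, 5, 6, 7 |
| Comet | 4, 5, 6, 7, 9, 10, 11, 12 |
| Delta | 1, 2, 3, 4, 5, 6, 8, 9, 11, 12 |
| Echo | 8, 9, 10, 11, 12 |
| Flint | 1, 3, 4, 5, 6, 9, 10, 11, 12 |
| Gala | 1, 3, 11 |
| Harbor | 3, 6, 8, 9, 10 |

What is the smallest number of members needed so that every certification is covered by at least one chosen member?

Atlas and Flint together: Atlas ∪ Flint = {1, 2, 3, 4, 5, 6, 7, 8, 9, 10, 11, 12} — every certification is covered.
No single member has all 12 certifications (the largest, Atlas, has 10), so 2 is optimal.

2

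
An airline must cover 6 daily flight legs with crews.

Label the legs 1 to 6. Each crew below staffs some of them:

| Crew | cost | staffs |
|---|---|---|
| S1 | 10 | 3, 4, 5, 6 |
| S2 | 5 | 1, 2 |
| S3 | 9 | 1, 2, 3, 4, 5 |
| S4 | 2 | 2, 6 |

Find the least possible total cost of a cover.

S3, S4 together cover every leg (S3 ∪ S4 = {1, 2, 3, 4, 5, 6}); total cost 9 + 2 = 11.
No covering selection has total cost below 11.

11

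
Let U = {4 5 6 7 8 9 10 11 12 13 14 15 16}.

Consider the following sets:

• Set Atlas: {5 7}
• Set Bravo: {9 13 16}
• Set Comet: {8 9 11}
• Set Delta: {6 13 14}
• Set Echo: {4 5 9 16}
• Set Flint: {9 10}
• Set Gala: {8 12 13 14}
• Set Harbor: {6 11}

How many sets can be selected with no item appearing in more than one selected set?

Atlas, Flint, Gala, Harbor are pairwise disjoint (Atlas={5,7}; Flint={9,10}; Gala={8,12,13,14}; Harbor={6,11}).
Every remaining set overlaps one of these, and no 5 of the listed sets are pairwise disjoint, so 4 is the maximum.

4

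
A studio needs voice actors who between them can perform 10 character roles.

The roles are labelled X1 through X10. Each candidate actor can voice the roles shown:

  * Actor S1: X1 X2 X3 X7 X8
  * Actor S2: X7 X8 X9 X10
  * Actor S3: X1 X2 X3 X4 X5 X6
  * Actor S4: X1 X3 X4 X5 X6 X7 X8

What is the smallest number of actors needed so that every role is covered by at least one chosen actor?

2

S2 and S3 together: S2 ∪ S3 = {X1, X2, X3, X4, X5, X6, X7, X8, X9, X10} — every role is covered.
No single actor has all 10 roles (the largest, S4, has 7), so 2 is optimal.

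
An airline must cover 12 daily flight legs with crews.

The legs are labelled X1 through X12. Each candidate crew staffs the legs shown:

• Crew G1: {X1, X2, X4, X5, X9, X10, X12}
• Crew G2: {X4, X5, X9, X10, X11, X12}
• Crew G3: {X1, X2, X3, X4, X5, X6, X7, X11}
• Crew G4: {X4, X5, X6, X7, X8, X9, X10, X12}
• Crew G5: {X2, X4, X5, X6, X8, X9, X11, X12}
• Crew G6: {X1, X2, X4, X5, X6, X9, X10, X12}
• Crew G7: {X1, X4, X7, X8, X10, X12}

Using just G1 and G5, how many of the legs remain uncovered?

2

Union of G1, G5 = {X1, X2, X4, X5, X6, X8, X9, X10, X11, X12}.
Not covered: X3, X7 — 2 legs.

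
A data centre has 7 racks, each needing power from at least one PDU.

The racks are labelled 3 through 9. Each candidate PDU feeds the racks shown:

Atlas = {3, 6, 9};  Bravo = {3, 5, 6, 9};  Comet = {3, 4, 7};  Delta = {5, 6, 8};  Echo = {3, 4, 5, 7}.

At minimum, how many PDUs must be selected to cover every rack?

3

Take {Bravo, Delta, Echo}. Their union is {3, 4, 5, 6, 7, 8, 9}, which is all 7 racks.
Only Delta contains 8, so Delta is forced; the remaining 4 racks need at least 2 more PDUs (each remaining PDU adds at most 3) — so at least 3 PDUs are needed, and 3 is optimal.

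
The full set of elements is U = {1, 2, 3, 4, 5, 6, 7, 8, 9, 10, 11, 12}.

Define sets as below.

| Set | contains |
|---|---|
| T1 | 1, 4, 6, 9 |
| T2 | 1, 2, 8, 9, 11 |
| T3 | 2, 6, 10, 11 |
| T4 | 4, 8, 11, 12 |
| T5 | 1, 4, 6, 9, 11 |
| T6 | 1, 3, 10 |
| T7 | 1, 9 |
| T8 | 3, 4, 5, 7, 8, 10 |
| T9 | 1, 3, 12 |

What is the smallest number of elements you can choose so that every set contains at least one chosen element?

H = {1, 2, 8} meets every set (each contains at least one member of H), and |H| = 3.
No choice of 2 elements meets every set, so 3 is the minimum.

3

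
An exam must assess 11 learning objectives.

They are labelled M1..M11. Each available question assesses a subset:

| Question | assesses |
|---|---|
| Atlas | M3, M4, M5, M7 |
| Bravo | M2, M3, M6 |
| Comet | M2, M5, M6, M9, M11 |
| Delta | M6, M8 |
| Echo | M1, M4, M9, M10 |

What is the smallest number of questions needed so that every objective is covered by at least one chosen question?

Atlas and Comet and Delta and Echo together: Atlas ∪ Comet ∪ Delta ∪ Echo = {M1, M2, M3, M4, M5, M6, M7, M8, M9, M10, M11} — every objective is covered.
Only Delta contains M8, so Delta is forced; the remaining 9 objectives need at least 3 more questions (each remaining question adds at most 4) — so at least 4 questions are needed, and 4 is optimal.

4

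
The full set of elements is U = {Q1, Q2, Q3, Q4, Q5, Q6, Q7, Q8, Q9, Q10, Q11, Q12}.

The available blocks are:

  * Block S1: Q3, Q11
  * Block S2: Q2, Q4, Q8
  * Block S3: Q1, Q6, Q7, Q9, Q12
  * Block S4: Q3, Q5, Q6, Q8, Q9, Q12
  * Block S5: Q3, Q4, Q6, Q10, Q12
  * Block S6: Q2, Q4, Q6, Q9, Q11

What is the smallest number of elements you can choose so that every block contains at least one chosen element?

3

Take H = {Q3, Q4, Q12}. Each listed block contains at least one of these, so H is a hitting set of size 3.
The blocks S1, S2, S3 are pairwise disjoint, so any hitting set needs a separate element for each — at least 3. Hence 3 is optimal.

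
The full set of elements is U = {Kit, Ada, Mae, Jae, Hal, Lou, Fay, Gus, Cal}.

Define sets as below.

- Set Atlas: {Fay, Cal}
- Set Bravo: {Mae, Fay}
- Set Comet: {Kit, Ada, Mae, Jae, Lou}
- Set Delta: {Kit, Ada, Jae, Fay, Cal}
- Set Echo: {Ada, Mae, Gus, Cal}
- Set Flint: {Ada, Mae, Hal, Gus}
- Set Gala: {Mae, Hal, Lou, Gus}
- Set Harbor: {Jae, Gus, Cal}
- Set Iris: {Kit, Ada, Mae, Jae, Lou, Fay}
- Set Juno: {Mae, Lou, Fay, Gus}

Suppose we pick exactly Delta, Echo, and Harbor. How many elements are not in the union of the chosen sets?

2

Union of Delta, Echo, Harbor = {Kit, Ada, Mae, Jae, Fay, Gus, Cal}.
Not covered: Hal, Lou — 2 elements.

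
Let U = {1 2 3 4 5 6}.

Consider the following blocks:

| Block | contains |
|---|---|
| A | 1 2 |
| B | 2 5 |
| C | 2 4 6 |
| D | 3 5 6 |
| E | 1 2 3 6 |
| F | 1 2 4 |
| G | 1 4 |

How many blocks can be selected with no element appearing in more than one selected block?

B, G are pairwise disjoint (B={2,5}; G={1,4}).
Every remaining block overlaps one of these, and no 3 of the listed blocks are pairwise disjoint, so 2 is the maximum.

2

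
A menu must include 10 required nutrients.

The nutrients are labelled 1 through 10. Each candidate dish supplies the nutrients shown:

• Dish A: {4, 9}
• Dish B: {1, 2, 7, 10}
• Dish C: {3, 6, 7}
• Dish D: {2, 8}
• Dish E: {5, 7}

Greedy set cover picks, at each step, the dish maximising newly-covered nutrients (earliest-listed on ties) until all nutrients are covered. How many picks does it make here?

Greedy: pick B (covers 4 new) → pick A (covers 2 new) → pick C (covers 2 new) → pick D (covers 1 new) → pick E (covers 1 new). Total picks: 5.

5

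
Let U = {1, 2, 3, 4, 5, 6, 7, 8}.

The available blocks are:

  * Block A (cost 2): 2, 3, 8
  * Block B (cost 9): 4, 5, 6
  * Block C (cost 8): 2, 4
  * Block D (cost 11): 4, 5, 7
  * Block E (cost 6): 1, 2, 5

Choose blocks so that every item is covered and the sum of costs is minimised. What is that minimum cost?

A, B, D, E together cover every item (A ∪ B ∪ D ∪ E = {1, 2, 3, 4, 5, 6, 7, 8}); total cost 2 + 9 + 11 + 6 = 28.
No covering selection has total cost below 28.

28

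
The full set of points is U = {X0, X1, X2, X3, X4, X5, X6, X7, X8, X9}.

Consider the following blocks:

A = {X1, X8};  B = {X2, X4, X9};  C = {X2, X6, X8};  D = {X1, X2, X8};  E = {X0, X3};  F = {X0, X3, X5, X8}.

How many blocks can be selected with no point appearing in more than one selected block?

3

A, B, E are pairwise disjoint (A={X1,X8}; B={X2,X4,X9}; E={X0,X3}).
Every remaining block overlaps one of these, and no 4 of the listed blocks are pairwise disjoint, so 3 is the maximum.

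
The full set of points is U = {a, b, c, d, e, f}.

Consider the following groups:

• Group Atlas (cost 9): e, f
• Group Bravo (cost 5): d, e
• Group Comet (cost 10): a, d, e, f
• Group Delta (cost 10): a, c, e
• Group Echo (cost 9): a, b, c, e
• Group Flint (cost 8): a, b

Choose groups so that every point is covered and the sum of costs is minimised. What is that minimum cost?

Comet, Echo together cover every point (Comet ∪ Echo = {a, b, c, d, e, f}); total cost 10 + 9 = 19.
The greedy pick Echo, Bravo, Atlas costs 23; no covering selection beats 19.

19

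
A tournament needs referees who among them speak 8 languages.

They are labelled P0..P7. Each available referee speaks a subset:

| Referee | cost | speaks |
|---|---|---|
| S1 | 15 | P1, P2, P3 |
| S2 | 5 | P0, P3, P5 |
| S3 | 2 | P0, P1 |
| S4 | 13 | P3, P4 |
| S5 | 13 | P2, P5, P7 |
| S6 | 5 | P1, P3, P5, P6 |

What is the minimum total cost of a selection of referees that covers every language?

S3, S4, S5, S6 together cover every language (S3 ∪ S4 ∪ S5 ∪ S6 = {P0, P1, P2, P3, P4, P5, P6, P7}); total cost 2 + 13 + 13 + 5 = 33.
No covering selection has total cost below 33.

33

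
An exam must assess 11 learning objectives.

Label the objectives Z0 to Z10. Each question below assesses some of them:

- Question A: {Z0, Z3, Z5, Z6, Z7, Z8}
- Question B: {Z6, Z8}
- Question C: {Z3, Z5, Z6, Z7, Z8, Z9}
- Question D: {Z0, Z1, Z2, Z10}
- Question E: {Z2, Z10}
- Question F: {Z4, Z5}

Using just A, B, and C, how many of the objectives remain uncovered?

4

Union of A, B, C = {Z0, Z3, Z5, Z6, Z7, Z8, Z9}.
Not covered: Z1, Z2, Z4, Z10 — 4 objectives.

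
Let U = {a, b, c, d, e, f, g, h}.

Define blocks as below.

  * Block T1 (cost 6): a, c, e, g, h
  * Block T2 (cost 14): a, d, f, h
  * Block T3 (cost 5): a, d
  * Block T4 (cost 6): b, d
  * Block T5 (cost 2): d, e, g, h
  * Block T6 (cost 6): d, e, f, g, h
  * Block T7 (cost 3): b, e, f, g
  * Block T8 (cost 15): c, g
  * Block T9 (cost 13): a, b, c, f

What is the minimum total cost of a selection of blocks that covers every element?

11

T1, T5, T7 together cover every element (T1 ∪ T5 ∪ T7 = {a, b, c, d, e, f, g, h}); total cost 6 + 2 + 3 = 11.
No covering selection has total cost below 11.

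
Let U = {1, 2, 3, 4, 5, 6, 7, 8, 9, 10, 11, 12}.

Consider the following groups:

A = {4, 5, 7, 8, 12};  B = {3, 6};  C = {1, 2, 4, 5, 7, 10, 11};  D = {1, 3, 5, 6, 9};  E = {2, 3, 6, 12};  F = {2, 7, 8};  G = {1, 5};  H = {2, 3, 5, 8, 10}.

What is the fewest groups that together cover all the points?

Take {A, C, D}. Their union is {1, 2, 3, 4, 5, 6, 7, 8, 9, 10, 11, 12}, which is all 12 points.
Only D contains 9, so D is forced; the remaining 7 points need at least 2 more groups (each remaining group adds at most 5) — so at least 3 groups are needed, and 3 is optimal.

3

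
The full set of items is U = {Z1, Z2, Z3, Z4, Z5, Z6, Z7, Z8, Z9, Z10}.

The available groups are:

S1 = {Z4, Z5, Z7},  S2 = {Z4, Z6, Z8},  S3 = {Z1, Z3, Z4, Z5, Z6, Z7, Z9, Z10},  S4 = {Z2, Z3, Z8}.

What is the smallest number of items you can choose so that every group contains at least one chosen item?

2

H = {Z3, Z4} meets every group (each contains at least one member of H), and |H| = 2.
The groups S1, S4 are pairwise disjoint, so any hitting set needs a separate item for each — at least 2. Hence 2 is optimal.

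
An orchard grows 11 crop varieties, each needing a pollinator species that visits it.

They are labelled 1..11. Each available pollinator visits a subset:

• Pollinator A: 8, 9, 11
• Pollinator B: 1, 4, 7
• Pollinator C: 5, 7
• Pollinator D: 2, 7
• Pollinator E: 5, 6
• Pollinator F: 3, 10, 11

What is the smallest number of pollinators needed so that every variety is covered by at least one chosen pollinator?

5

Take {A, B, D, E, F}. Their union is {1, 2, 3, 4, 5, 6, 7, 8, 9, 10, 11}, which is all 11 varieties.
No 4 of the 6 pollinators cover everything (all 15 combinations miss at least one variety), so 5 is optimal.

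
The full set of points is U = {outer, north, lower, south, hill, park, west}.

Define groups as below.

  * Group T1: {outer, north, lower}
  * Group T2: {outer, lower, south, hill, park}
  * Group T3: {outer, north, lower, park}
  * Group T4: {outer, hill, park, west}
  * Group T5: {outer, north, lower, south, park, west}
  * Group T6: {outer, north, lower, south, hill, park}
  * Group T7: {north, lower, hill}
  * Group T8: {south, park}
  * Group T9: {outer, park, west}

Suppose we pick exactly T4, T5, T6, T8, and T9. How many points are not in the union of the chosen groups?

Union of T4, T5, T6, T8, T9 = {outer, north, lower, south, hill, park, west} — that's every point, so 0 are uncovered.

0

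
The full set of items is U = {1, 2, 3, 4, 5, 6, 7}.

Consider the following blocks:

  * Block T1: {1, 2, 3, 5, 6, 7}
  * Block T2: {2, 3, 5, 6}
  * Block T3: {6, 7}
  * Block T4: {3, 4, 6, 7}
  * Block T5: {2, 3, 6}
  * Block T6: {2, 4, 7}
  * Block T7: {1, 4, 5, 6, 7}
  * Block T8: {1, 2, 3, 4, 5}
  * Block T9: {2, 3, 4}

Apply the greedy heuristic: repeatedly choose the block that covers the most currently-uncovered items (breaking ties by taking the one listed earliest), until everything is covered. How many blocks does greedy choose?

Greedy: pick T1 (covers 6 new) → pick T4 (covers 1 new). Total picks: 2.

2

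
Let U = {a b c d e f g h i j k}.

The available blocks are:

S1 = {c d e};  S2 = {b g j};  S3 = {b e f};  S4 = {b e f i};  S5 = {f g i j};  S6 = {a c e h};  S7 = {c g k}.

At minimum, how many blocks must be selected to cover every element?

5

S1, S2, S5, S6, and S7 cover everything between them: the union {a, b, c, d, e, f, g, h, i, j, k} is all of U.
No 4 of the 7 blocks cover everything (all 35 combinations miss at least one element), so 5 is optimal.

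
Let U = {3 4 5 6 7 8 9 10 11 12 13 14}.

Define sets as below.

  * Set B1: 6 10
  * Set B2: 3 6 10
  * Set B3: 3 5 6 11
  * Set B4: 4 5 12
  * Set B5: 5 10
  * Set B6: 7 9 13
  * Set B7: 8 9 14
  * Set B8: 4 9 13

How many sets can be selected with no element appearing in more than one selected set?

3

B1, B4, B6 are pairwise disjoint (B1={6,10}; B4={4,5,12}; B6={7,9,13}).
Every remaining set overlaps one of these, and no 4 of the listed sets are pairwise disjoint, so 3 is the maximum.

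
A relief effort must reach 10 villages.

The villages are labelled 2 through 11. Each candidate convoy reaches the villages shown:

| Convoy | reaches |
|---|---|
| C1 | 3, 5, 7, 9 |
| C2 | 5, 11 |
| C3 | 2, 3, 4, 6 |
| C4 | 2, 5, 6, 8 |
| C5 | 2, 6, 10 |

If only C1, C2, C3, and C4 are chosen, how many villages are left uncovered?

1

Union of C1, C2, C3, C4 = {2, 3, 4, 5, 6, 7, 8, 9, 11}.
Not covered: 10 — 1 village.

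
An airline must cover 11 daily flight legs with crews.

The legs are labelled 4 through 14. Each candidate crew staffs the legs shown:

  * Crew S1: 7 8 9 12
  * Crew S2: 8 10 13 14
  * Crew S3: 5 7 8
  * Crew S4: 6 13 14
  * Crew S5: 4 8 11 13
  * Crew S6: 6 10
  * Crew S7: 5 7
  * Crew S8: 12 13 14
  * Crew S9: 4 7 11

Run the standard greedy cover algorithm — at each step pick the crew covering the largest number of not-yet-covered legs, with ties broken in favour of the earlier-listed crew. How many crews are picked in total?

Greedy: pick S1 (covers 4 new) → pick S2 (covers 3 new) → pick S5 (covers 2 new) → pick S3 (covers 1 new) → pick S4 (covers 1 new). Total picks: 5.

5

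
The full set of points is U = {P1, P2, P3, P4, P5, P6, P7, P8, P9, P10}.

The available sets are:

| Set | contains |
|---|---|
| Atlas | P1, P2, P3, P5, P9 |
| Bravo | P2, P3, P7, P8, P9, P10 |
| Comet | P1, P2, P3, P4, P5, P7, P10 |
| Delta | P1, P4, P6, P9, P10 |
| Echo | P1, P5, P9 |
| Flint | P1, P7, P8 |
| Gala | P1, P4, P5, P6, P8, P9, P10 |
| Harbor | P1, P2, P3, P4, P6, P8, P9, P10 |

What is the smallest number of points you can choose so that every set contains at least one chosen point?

2

H = {P7, P9} meets every set (each contains at least one member of H), and |H| = 2.
No single point lies in every set, so at least 2 are needed and 2 is optimal.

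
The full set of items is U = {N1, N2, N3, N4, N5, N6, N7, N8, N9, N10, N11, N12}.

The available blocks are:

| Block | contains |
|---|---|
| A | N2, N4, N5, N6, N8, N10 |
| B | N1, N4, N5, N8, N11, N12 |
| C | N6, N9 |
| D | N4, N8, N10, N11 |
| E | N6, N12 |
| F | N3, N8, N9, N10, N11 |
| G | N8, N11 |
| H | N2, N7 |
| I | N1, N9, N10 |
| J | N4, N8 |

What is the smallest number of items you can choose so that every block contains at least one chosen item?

T = {N2, N6, N8, N9} meets every block (each contains at least one member of T), and |T| = 4.
The blocks E, H, I, J are pairwise disjoint, so any hitting set needs a separate item for each — at least 4. Hence 4 is optimal.

4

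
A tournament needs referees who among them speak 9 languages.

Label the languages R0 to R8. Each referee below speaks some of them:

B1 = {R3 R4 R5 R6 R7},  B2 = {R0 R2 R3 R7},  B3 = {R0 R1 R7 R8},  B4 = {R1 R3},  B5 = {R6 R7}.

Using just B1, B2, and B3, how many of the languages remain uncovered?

Union of B1, B2, B3 = {R0, R1, R2, R3, R4, R5, R6, R7, R8} — that's every language, so 0 are uncovered.

0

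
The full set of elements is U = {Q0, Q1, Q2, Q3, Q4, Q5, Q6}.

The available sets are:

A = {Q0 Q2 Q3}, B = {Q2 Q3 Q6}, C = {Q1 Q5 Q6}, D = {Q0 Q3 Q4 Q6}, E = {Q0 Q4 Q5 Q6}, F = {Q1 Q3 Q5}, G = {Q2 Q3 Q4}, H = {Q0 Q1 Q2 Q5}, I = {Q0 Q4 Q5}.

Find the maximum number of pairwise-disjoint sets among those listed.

2

C, G are pairwise disjoint (C={Q1,Q5,Q6}; G={Q2,Q3,Q4}).
Every remaining set overlaps one of these, and no 3 of the listed sets are pairwise disjoint, so 2 is the maximum.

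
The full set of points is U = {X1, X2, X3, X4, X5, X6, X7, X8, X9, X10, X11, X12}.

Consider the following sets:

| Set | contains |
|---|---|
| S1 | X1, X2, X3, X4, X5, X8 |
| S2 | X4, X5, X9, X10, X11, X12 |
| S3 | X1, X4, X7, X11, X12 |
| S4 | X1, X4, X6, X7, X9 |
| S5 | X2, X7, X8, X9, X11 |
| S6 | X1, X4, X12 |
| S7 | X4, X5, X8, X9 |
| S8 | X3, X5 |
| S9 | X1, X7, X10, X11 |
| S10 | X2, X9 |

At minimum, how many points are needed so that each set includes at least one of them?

Take H = {X1, X5, X9}. Each listed set contains at least one of these, so H is a hitting set of size 3.
The sets S3, S8, S10 are pairwise disjoint, so any hitting set needs a separate point for each — at least 3. Hence 3 is optimal.

3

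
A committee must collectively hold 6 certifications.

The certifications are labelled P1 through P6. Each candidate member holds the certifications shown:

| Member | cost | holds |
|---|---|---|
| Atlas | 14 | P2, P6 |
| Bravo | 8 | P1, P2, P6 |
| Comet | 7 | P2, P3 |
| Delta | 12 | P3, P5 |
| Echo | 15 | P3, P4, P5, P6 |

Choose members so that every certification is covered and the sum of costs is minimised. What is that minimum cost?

Bravo, Echo together cover every certification (Bravo ∪ Echo = {P1, P2, P3, P4, P5, P6}); total cost 8 + 15 = 23.
No covering selection has total cost below 23.

23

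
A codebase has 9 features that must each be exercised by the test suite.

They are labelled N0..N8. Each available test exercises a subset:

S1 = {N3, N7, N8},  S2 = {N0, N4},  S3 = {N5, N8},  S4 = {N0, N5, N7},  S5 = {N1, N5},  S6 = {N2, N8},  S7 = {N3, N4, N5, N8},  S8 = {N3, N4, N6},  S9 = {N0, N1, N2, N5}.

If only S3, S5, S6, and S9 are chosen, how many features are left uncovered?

Union of S3, S5, S6, S9 = {N0, N1, N2, N5, N8}.
Not covered: N3, N4, N6, N7 — 4 features.

4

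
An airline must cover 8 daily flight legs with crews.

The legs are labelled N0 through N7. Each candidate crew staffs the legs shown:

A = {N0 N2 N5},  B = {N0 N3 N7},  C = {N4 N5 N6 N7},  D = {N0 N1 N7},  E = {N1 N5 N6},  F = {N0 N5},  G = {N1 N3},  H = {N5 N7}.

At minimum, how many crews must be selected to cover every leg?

A and C and G together: A ∪ C ∪ G = {N0, N1, N2, N3, N4, N5, N6, N7} — every leg is covered.
Only A contains N2, so A is forced; the remaining 5 legs need at least 2 more crews (each remaining crew adds at most 3) — so at least 3 crews are needed, and 3 is optimal.

3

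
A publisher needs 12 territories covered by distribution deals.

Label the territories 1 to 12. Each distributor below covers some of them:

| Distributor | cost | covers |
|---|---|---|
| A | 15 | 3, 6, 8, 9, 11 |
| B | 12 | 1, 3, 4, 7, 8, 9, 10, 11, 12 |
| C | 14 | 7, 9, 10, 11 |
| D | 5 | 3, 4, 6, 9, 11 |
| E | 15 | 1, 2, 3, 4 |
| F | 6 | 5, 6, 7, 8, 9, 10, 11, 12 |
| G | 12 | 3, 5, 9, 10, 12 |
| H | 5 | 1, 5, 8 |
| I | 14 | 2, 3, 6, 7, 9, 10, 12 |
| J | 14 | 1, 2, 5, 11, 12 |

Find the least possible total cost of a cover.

21

E, F together cover every territory (E ∪ F = {1, 2, 3, 4, 5, 6, 7, 8, 9, 10, 11, 12}); total cost 15 + 6 = 21.
The greedy pick F, D, H, I costs 30; no covering selection beats 21.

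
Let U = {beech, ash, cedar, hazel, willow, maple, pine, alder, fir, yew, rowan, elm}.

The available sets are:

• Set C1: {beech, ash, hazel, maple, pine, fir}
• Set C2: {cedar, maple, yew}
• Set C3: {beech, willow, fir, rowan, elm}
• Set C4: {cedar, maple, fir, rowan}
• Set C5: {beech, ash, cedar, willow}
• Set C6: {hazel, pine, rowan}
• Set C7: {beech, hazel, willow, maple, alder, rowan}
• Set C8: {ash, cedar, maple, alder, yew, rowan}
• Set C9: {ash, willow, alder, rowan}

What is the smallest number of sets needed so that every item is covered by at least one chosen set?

3

C3, C6, and C8 cover everything between them: the union {beech, ash, cedar, hazel, willow, maple, pine, alder, fir, yew, rowan, elm} is all of U.
Only C3 contains elm, so C3 is forced; the remaining 7 items need at least 2 more sets (each remaining set adds at most 5) — so at least 3 sets are needed, and 3 is optimal.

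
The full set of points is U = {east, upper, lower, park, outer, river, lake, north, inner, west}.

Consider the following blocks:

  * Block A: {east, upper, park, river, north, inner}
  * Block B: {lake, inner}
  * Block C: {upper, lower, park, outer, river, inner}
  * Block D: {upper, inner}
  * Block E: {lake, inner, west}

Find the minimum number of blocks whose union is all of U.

A and C and E together: A ∪ C ∪ E = {east, upper, lower, park, outer, river, lake, north, inner, west} — every point is covered.
Only A contains east, so A is forced; the remaining 4 points need at least 2 more blocks (each remaining block adds at most 2) — so at least 3 blocks are needed, and 3 is optimal.

3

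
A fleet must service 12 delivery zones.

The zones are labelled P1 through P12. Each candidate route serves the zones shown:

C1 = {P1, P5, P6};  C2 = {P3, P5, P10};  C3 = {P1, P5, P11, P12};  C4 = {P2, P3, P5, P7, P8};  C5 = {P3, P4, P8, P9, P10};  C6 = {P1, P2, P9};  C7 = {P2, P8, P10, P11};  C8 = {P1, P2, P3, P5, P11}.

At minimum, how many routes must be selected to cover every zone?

4

C1 and C3 and C4 and C5 together: C1 ∪ C3 ∪ C4 ∪ C5 = {P1, P2, P3, P4, P5, P6, P7, P8, P9, P10, P11, P12} — every zone is covered.
Only C4 contains P7, so C4 is forced; the remaining 7 zones need at least 3 more routes (each remaining route adds at most 3) — so at least 4 routes are needed, and 4 is optimal.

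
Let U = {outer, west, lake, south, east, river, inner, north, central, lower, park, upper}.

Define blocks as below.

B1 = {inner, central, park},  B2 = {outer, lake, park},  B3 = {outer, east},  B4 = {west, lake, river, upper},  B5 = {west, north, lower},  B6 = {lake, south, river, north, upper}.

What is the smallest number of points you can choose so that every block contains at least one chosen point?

The 4 points {west, lake, east, inner} hit every block.
No choice of 3 points meets every block, so 4 is the minimum.

4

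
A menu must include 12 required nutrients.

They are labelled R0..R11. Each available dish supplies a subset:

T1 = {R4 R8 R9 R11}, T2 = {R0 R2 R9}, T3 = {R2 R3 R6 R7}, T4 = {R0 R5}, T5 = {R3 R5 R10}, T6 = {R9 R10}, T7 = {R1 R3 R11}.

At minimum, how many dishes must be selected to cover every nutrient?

T1 and T3 and T4 and T5 and T7 together: T1 ∪ T3 ∪ T4 ∪ T5 ∪ T7 = {R0, R1, R2, R3, R4, R5, R6, R7, R8, R9, R10, R11} — every nutrient is covered.
No 4 of the 7 dishes cover everything (all 35 combinations miss at least one nutrient), so 5 is optimal.

5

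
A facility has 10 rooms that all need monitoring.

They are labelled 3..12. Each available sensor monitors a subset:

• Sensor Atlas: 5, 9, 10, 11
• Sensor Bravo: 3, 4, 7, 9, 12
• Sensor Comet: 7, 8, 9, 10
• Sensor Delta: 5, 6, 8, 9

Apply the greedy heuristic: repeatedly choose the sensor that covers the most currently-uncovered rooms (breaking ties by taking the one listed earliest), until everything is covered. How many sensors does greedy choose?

Greedy: pick Bravo (covers 5 new) → pick Atlas (covers 3 new) → pick Delta (covers 2 new). Total picks: 3.

3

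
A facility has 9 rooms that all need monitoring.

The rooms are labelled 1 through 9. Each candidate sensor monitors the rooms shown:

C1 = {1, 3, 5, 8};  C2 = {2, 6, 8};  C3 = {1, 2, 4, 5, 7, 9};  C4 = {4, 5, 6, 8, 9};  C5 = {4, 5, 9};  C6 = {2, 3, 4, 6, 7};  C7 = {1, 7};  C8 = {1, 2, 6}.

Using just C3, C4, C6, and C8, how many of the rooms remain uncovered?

0

Union of C3, C4, C6, C8 = {1, 2, 3, 4, 5, 6, 7, 8, 9} — that's every room, so 0 are uncovered.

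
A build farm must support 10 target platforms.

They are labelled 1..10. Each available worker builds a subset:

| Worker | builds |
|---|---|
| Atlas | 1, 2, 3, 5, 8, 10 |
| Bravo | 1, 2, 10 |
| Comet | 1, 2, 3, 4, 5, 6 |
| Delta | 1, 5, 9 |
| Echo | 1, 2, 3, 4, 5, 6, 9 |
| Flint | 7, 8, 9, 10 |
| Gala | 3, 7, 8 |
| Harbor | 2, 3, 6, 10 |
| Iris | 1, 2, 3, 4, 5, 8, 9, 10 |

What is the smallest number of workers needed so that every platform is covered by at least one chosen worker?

2

Take {Comet, Flint}. Their union is {1, 2, 3, 4, 5, 6, 7, 8, 9, 10}, which is all 10 platforms.
No single worker has all 10 platforms (the largest, Iris, has 8), so 2 is optimal.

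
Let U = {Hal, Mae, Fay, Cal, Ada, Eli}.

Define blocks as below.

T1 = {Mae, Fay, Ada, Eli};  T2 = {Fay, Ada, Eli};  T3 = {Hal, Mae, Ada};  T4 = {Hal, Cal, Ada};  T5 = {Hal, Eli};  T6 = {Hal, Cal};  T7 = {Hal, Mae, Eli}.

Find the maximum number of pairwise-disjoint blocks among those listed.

T1, T6 are pairwise disjoint (T1={Mae,Fay,Ada,Eli}; T6={Hal,Cal}).
Every remaining block overlaps one of these, and no 3 of the listed blocks are pairwise disjoint, so 2 is the maximum.

2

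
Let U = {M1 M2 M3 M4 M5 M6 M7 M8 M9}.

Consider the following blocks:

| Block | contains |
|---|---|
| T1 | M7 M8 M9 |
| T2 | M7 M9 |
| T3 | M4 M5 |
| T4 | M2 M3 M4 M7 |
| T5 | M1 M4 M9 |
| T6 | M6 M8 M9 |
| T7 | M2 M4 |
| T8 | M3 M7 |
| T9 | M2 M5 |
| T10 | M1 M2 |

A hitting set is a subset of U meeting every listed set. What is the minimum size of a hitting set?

4

The 4 elements {M2, M3, M5, M9} hit every block.
The blocks T3, T6, T8, T10 are pairwise disjoint, so any hitting set needs a separate element for each — at least 4. Hence 4 is optimal.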